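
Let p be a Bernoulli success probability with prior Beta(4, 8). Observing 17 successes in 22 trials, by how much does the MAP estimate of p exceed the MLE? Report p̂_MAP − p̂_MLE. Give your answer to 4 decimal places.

Posterior is Beta(21, 13); MAP = (21−1)/(34−2) = 20/32 ≈ 0.62500.
MLE ignores the prior: p̂_MLE = k/n = 17/22 ≈ 0.77273.
Difference = 20/32 − 17/22 = -13/88 ≈ -0.1477.

MAP − MLE = -0.1477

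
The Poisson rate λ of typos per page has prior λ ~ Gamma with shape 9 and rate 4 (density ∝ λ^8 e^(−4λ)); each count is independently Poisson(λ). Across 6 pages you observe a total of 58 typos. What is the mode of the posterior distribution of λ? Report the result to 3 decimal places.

λ̂_MAP = 6.600

Σxᵢ = 58, n = 6.
Posterior ∝ λ^8e^(−4λ) · λ^58e^(−6λ) = λ^66e^(−10λ), i.e. Gamma(shape=67, rate=10).
The mode of a Gamma(a, b) with a ≥ 1 (shape–rate) is (a−1)/b = 66/10 ≈ 6.600.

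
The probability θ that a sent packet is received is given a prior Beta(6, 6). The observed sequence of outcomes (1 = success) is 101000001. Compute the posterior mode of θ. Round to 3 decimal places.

θ̂_MAP = 0.421

Prior: Beta(6, 6).
Data: 3 successes in 9 trials (from the sequence). The binomial likelihood contributes θ^3(1−θ)^6, so the posterior is Beta(6+3, 6+6) = Beta(9, 12).
For Beta(a, b) with a, b > 1 the mode is (a−1)/(a+b−2) = 8/19 ≈ 0.421.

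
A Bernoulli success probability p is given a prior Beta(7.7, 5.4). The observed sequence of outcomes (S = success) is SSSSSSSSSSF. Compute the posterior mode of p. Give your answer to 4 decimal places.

p̂_MAP = 0.7557

Prior: Beta(7.7, 5.4).
Data: 10 successes in 11 trials (from the sequence). The binomial likelihood contributes p^10(1−p)^1, so the posterior is Beta(7.7+10, 5.4+1) = Beta(17.7, 6.4).
For Beta(a, b) with a, b > 1 the mode is (a−1)/(a+b−2) = 16.7/22.1 ≈ 0.7557.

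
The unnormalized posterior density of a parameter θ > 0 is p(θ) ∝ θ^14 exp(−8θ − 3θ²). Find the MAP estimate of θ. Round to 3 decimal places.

ℓ'(θ) = 14/θ − 8 − 6θ. Setting this to zero and multiplying by θ: 6θ² + 8θ − 14 = 0.
θ = (−8 + √(8² + 4·6·14)) / (2·6) = (−8 + √400) / 12 = (−8 + 20)/12 = 1.
ℓ''(θ) = −14/θ² − 6 < 0, confirming a maximum.

θ̂_MAP = 1.000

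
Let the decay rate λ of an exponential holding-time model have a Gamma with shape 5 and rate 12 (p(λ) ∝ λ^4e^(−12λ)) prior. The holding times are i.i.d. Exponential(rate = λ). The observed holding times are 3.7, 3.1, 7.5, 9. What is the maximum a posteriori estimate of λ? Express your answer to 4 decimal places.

The Exponential(rate=λ) likelihood is ∝ λ^n e^(−λΣtᵢ). Here n = 4 and Σtᵢ = 3.7 + 3.1 + 7.5 + 9 = 23.3.
Posterior ∝ λ^4e^(−12λ) · λ^4e^(−23.3λ) = λ^8e^(−35.3λ), i.e. Gamma(9, 35.3).
Mode = (a−1)/b = 8/35.3 ≈ 0.2266.

λ̂_MAP = 0.2266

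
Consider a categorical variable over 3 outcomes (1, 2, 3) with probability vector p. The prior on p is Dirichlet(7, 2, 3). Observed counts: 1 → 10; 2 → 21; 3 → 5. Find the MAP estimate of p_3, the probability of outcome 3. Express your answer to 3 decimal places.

The posterior is Dirichlet(αᵢ + nᵢ) = Dirichlet(17, 23, 8).
For a Dirichlet(a₁,…,a_K) with all aᵢ > 1, the mode has j-th component (aⱼ − 1)/(Σaᵢ − K).
Here Σaᵢ = 48 and K = 3, so p_3 = (8 − 1)/(48 − 3) = 7/45 ≈ 0.156.

MAP estimate: 0.156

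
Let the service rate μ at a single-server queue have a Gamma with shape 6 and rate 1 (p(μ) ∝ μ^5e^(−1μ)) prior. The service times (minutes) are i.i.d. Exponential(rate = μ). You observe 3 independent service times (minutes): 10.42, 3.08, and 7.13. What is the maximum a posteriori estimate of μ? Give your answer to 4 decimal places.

The Exponential(rate=μ) likelihood is ∝ μ^n e^(−μΣtᵢ). Here n = 3 and Σtᵢ = 10.42 + 3.08 + 7.13 = 20.63.
Posterior ∝ μ^5e^(−1μ) · μ^3e^(−20.63μ) = μ^8e^(−21.63μ), i.e. Gamma(9, 21.63).
Mode = (a−1)/b = 8/21.63 ≈ 0.3699.

μ̂_MAP = 0.3699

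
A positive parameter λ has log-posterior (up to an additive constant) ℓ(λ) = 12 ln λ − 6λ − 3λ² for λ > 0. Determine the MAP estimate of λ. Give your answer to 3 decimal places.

ℓ'(λ) = 12/λ − 6 − 6λ. Setting this to zero and multiplying by λ: 6λ² + 6λ − 12 = 0.
λ = (−6 + √(6² + 4·6·12)) / (2·6) = (−6 + √324) / 12 = (−6 + 18)/12 = 1.
ℓ''(λ) = −12/λ² − 6 < 0, confirming a maximum.

λ̂_MAP = 1.000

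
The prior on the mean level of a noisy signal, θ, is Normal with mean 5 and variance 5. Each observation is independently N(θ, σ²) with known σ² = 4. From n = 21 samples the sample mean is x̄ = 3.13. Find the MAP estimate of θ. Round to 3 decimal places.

θ̂_MAP = 3.199

n = 21, x̄ = 3.13.
For a Normal prior and Normal likelihood with known variance, the posterior is Normal; its mode equals its mean, the precision-weighted average.
Prior precision 1/σ₀² = 1/5 = 0.2; data precision n/σ² = 21/4 = 5.25.
θ̂ = (0.2·5 + 5.25·3.13) / (0.2 + 5.25) = 17.4325/5.45 = 6973/2180 ≈ 3.199.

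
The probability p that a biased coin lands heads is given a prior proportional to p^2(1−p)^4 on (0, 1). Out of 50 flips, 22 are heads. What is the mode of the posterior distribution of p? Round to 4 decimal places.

p̂_MAP = 0.4286

The prior density ∝ p^2(1−p)^4 is the kernel of Beta(3, 5).
Data: 22 successes in 50 trials. The binomial likelihood contributes p^22(1−p)^28, so the posterior is Beta(3+22, 5+28) = Beta(25, 33).
For Beta(a, b) with a, b > 1 the mode is (a−1)/(a+b−2) = 24/56 ≈ 0.4286.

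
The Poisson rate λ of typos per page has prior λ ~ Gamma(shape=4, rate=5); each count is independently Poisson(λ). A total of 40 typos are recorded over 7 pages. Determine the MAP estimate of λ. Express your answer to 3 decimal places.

Σxᵢ = 40, n = 7.
Posterior ∝ λ^3e^(−5λ) · λ^40e^(−7λ) = λ^43e^(−12λ), i.e. Gamma(shape=44, rate=12).
The mode of a Gamma(a, b) with a ≥ 1 (shape–rate) is (a−1)/b = 43/12 ≈ 3.583.

λ̂_MAP = 3.583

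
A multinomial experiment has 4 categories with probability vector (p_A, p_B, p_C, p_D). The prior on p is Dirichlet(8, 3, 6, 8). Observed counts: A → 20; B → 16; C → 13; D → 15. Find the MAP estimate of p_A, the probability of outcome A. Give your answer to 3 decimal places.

MAP estimate of p_A = 0.318

The posterior is Dirichlet(αᵢ + nᵢ) = Dirichlet(28, 19, 19, 23).
For a Dirichlet(a₁,…,a_K) with all aᵢ > 1, the mode has j-th component (aⱼ − 1)/(Σaᵢ − K).
Here Σaᵢ = 89 and K = 4, so p_A = (28 − 1)/(89 − 4) = 27/85 ≈ 0.318.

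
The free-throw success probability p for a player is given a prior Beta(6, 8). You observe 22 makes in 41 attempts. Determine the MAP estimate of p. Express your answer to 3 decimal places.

p̂_MAP = 0.509

Prior: Beta(6, 8).
Data: 22 successes in 41 trials. The binomial likelihood contributes p^22(1−p)^19, so the posterior is Beta(6+22, 8+19) = Beta(28, 27).
For Beta(a, b) with a, b > 1 the mode is (a−1)/(a+b−2) = 27/53 ≈ 0.509.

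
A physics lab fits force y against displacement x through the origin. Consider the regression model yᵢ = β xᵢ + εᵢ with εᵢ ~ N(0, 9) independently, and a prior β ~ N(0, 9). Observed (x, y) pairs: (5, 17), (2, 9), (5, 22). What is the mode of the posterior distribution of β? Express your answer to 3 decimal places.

log p(β | y) = −Σ(yᵢ − βxᵢ)²/(2·9) − β²/(2·9) + const.
Setting the derivative to zero: Σxᵢ(yᵢ − βxᵢ)/9 − β/9 = 0, so β = Σxᵢyᵢ / (Σxᵢ² + σ²/τ²).
Σxᵢyᵢ = 5·17 + 2·9 + 5·22 = 213; Σxᵢ² = 54; σ²/τ² = 1.
β̂_MAP = 213 / (54 + 1) = 213/55 ≈ 3.873.

β̂_MAP = 3.873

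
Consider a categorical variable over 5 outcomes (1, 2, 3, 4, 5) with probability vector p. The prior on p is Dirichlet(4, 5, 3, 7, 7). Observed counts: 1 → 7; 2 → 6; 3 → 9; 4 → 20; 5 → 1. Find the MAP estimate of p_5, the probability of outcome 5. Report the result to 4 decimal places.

MAP estimate: 0.1094

The posterior is Dirichlet(αᵢ + nᵢ) = Dirichlet(11, 11, 12, 27, 8).
For a Dirichlet(a₁,…,a_K) with all aᵢ > 1, the mode has j-th component (aⱼ − 1)/(Σaᵢ − K).
Here Σaᵢ = 69 and K = 5, so p_5 = (8 − 1)/(69 − 5) = 7/64 ≈ 0.1094.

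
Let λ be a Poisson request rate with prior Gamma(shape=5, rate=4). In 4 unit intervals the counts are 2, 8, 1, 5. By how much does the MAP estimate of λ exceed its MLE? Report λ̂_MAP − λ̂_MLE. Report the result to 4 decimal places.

MAP − MLE = -1.5000

Σxᵢ = 16. Posterior is Gamma(21, 8); MAP = (21−1)/8 = 20/8 ≈ 2.50000.
MLE = x̄ = 16/4 ≈ 4.00000.
Difference = 20/8 − 16/4 = -3/2 ≈ -1.5000.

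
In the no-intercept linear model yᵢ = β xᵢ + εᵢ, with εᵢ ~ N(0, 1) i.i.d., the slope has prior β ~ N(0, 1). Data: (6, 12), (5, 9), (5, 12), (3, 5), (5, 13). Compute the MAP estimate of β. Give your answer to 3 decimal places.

β̂_MAP = 2.124

log p(β | y) = −Σ(yᵢ − βxᵢ)²/(2·1) − β²/(2·1) + const.
Setting the derivative to zero: Σxᵢ(yᵢ − βxᵢ)/1 − β/1 = 0, so β = Σxᵢyᵢ / (Σxᵢ² + σ²/τ²).
Σxᵢyᵢ = 6·12 + 5·9 + 5·12 + 3·5 + 5·13 = 257; Σxᵢ² = 120; σ²/τ² = 1.
β̂_MAP = 257 / (120 + 1) = 257/121 ≈ 2.124.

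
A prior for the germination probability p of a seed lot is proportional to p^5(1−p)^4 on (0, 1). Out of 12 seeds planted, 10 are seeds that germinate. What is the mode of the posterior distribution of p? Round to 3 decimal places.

The prior density ∝ p^5(1−p)^4 is the kernel of Beta(6, 5).
Data: 10 successes in 12 trials. The binomial likelihood contributes p^10(1−p)^2, so the posterior is Beta(6+10, 5+2) = Beta(16, 7).
For Beta(a, b) with a, b > 1 the mode is (a−1)/(a+b−2) = 15/21 ≈ 0.714.

p̂_MAP = 0.714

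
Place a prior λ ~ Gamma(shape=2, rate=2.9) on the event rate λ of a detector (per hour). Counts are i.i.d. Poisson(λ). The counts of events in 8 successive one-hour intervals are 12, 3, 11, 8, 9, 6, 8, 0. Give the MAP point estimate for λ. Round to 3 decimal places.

λ̂_MAP = 5.321

Σxᵢ = 12+3+11+8+9+6+8+0 = 57, with n = 8.
Posterior ∝ λe^(−2.9λ) · λ^57e^(−8λ) = λ^58e^(−10.9λ), i.e. Gamma(shape=59, rate=10.9).
The mode of a Gamma(a, b) with a ≥ 1 (shape–rate) is (a−1)/b = 58/10.9 ≈ 5.321.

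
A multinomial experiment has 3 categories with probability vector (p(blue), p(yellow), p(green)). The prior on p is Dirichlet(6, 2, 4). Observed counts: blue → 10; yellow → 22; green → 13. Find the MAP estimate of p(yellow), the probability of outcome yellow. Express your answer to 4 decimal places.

MAP estimate of p(yellow) = 0.4259

The posterior is Dirichlet(αᵢ + nᵢ) = Dirichlet(16, 24, 17).
For a Dirichlet(a₁,…,a_K) with all aᵢ > 1, the mode has j-th component (aⱼ − 1)/(Σaᵢ − K).
Here Σaᵢ = 57 and K = 3, so p(yellow) = (24 − 1)/(57 − 3) = 23/54 ≈ 0.4259.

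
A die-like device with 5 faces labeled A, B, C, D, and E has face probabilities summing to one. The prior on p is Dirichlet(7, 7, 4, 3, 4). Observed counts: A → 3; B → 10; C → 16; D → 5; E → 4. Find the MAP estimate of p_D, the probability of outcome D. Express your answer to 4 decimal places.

The posterior is Dirichlet(αᵢ + nᵢ) = Dirichlet(10, 17, 20, 8, 8).
For a Dirichlet(a₁,…,a_K) with all aᵢ > 1, the mode has j-th component (aⱼ − 1)/(Σaᵢ − K).
Here Σaᵢ = 63 and K = 5, so p_D = (8 − 1)/(63 − 5) = 7/58 ≈ 0.1207.

MAP estimate of p_D = 0.1207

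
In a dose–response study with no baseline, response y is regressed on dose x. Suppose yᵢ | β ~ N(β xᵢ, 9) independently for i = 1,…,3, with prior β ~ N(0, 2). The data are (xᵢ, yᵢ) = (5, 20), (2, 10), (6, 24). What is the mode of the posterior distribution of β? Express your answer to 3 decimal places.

β̂_MAP = 3.799

log p(β | y) = −Σ(yᵢ − βxᵢ)²/(2·9) − β²/(2·2) + const.
Setting the derivative to zero: Σxᵢ(yᵢ − βxᵢ)/9 − β/2 = 0, so β = Σxᵢyᵢ / (Σxᵢ² + σ²/τ²).
Σxᵢyᵢ = 5·20 + 2·10 + 6·24 = 264; Σxᵢ² = 65; σ²/τ² = 4.5.
β̂_MAP = 264 / (65 + 4.5) = 264/69.5 ≈ 3.799.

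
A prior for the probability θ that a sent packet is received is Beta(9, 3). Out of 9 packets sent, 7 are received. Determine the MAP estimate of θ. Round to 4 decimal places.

Prior: Beta(9, 3).
Data: 7 successes in 9 trials. The binomial likelihood contributes θ^7(1−θ)^2, so the posterior is Beta(9+7, 3+2) = Beta(16, 5).
For Beta(a, b) with a, b > 1 the mode is (a−1)/(a+b−2) = 15/19 ≈ 0.7895.

θ̂_MAP = 0.7895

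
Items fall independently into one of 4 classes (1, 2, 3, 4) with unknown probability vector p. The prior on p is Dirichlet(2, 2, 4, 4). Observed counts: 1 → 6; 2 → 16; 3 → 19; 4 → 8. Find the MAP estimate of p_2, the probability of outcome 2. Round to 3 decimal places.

The posterior is Dirichlet(αᵢ + nᵢ) = Dirichlet(8, 18, 23, 12).
For a Dirichlet(a₁,…,a_K) with all aᵢ > 1, the mode has j-th component (aⱼ − 1)/(Σaᵢ − K).
Here Σaᵢ = 61 and K = 4, so p_2 = (18 − 1)/(61 − 4) = 17/57 ≈ 0.298.

MAP estimate: 0.298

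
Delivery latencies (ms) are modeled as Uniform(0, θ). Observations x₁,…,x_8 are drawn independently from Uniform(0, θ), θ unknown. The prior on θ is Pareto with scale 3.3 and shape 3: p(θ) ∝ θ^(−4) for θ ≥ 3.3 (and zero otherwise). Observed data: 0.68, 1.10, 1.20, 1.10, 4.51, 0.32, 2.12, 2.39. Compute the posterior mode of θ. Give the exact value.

The Uniform(0, θ) likelihood is θ^(−n) for θ ≥ max(xᵢ), zero otherwise. Here max(xᵢ) = 4.51.
Posterior ∝ θ^(−4) · θ^(−8) = θ^(−12) on θ ≥ max(3.3, 4.51) = 4.51.
This density is strictly decreasing in θ, so the posterior mode lies at the lower boundary of the support.

θ̂_MAP = 4.51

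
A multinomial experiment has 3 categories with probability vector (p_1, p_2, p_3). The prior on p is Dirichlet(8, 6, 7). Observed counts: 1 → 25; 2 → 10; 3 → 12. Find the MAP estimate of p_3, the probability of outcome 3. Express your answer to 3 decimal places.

The posterior is Dirichlet(αᵢ + nᵢ) = Dirichlet(33, 16, 19).
For a Dirichlet(a₁,…,a_K) with all aᵢ > 1, the mode has j-th component (aⱼ − 1)/(Σaᵢ − K).
Here Σaᵢ = 68 and K = 3, so p_3 = (19 − 1)/(68 − 3) = 18/65 ≈ 0.277.

MAP estimate: 0.277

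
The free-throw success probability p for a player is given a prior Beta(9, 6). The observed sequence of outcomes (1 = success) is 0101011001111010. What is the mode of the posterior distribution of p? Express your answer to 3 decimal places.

Prior: Beta(9, 6).
Data: 9 successes in 16 trials (from the sequence). The binomial likelihood contributes p^9(1−p)^7, so the posterior is Beta(9+9, 6+7) = Beta(18, 13).
For Beta(a, b) with a, b > 1 the mode is (a−1)/(a+b−2) = 17/29 ≈ 0.586.

p̂_MAP = 0.586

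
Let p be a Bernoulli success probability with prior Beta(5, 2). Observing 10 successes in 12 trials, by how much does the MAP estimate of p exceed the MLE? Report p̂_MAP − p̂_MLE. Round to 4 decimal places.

MAP − MLE = -0.0098

Posterior is Beta(15, 4); MAP = (15−1)/(19−2) = 14/17 ≈ 0.82353.
MLE ignores the prior: p̂_MLE = k/n = 10/12 ≈ 0.83333.
Difference = 14/17 − 10/12 = -1/102 ≈ -0.0098.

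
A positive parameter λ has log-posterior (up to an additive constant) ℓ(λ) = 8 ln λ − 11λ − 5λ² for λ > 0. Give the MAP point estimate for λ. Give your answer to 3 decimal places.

ℓ'(λ) = 8/λ − 11 − 10λ. Setting this to zero and multiplying by λ: 10λ² + 11λ − 8 = 0.
λ = (−11 + √(11² + 4·10·8)) / (2·10) = (−11 + √441) / 20 = (−11 + 21)/20 = 1/2.
ℓ''(λ) = −8/λ² − 10 < 0, confirming a maximum.

λ̂_MAP = 0.500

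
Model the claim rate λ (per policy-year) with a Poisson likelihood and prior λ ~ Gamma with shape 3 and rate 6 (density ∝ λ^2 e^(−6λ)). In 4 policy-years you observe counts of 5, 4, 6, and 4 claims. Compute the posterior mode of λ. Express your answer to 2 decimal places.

λ̂_MAP = 2.10

Σxᵢ = 5+4+6+4 = 19, with n = 4.
Posterior ∝ λ^2e^(−6λ) · λ^19e^(−4λ) = λ^21e^(−10λ), i.e. Gamma(shape=22, rate=10).
The mode of a Gamma(a, b) with a ≥ 1 (shape–rate) is (a−1)/b = 21/10 ≈ 2.10.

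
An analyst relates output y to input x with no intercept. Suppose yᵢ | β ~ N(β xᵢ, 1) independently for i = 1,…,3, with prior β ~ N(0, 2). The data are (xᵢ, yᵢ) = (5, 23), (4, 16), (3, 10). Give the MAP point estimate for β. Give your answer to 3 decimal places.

log p(β | y) = −Σ(yᵢ − βxᵢ)²/(2·1) − β²/(2·2) + const.
Setting the derivative to zero: Σxᵢ(yᵢ − βxᵢ)/1 − β/2 = 0, so β = Σxᵢyᵢ / (Σxᵢ² + σ²/τ²).
Σxᵢyᵢ = 5·23 + 4·16 + 3·10 = 209; Σxᵢ² = 50; σ²/τ² = 0.5.
β̂_MAP = 209 / (50 + 0.5) = 209/50.5 ≈ 4.139.

β̂_MAP = 4.139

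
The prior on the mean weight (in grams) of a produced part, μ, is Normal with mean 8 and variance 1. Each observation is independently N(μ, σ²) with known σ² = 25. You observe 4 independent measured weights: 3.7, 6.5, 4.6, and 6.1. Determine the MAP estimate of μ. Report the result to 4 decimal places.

μ̂_MAP = 7.6172

n = 4; x̄ = (3.7 + 6.5 + 4.6 + 6.1)/4 = 20.9/4 = 5.225.
For a Normal prior and Normal likelihood with known variance, the posterior is Normal; its mode equals its mean, the precision-weighted average.
Prior precision 1/σ₀² = 1/1 = 1; data precision n/σ² = 4/25 = 0.16.
μ̂ = (1·8 + 0.16·5.225) / (1 + 0.16) = 8.836/1.16 = 2209/290 ≈ 7.6172.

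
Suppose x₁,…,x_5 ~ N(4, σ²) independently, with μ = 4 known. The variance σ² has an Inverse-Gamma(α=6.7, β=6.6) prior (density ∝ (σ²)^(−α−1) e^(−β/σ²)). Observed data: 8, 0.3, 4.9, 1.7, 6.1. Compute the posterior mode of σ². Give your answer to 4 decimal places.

σ̂²_MAP = 2.6176

Sum of squared deviations about the known mean: SS = (8−4)² + (0.3−4)² + (4.9−4)² + (1.7−4)² + (6.1−4)² = 40.2.
The Normal likelihood contributes (σ²)^(−n/2) exp(−SS/(2σ²)), so the posterior is Inverse-Gamma(α + n/2, β + SS/2) = Inverse-Gamma(9.2, 26.7).
The mode of Inverse-Gamma(a, b) is b/(a+1) = 26.7/10.2 ≈ 2.6176.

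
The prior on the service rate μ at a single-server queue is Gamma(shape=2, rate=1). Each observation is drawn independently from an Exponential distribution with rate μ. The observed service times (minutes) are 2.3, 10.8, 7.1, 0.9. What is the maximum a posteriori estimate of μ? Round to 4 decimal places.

The Exponential(rate=μ) likelihood is ∝ μ^n e^(−μΣtᵢ). Here n = 4 and Σtᵢ = 2.3 + 10.8 + 7.1 + 0.9 = 21.1.
Posterior ∝ μe^(−1μ) · μ^4e^(−21.1μ) = μ^5e^(−22.1μ), i.e. Gamma(6, 22.1).
Mode = (a−1)/b = 5/22.1 ≈ 0.2262.

μ̂_MAP = 0.2262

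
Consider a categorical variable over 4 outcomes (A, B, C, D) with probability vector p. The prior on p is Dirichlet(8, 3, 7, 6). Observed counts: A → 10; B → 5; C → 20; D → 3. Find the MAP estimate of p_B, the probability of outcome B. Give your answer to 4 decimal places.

MAP estimate of p_B = 0.1207

The posterior is Dirichlet(αᵢ + nᵢ) = Dirichlet(18, 8, 27, 9).
For a Dirichlet(a₁,…,a_K) with all aᵢ > 1, the mode has j-th component (aⱼ − 1)/(Σaᵢ − K).
Here Σaᵢ = 62 and K = 4, so p_B = (8 − 1)/(62 − 4) = 7/58 ≈ 0.1207.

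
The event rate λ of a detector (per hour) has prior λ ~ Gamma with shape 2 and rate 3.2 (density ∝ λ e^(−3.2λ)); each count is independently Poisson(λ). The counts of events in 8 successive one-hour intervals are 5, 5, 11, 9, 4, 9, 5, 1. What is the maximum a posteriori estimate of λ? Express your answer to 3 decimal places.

Σxᵢ = 5+5+11+9+4+9+5+1 = 49, with n = 8.
Posterior ∝ λe^(−3.2λ) · λ^49e^(−8λ) = λ^50e^(−11.2λ), i.e. Gamma(shape=51, rate=11.2).
The mode of a Gamma(a, b) with a ≥ 1 (shape–rate) is (a−1)/b = 50/11.2 ≈ 4.464.

λ̂_MAP = 4.464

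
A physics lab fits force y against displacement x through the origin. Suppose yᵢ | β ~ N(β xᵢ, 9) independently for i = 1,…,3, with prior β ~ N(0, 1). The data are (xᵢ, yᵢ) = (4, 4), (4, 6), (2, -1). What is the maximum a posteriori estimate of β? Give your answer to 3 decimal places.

β̂_MAP = 0.844

log p(β | y) = −Σ(yᵢ − βxᵢ)²/(2·9) − β²/(2·1) + const.
Setting the derivative to zero: Σxᵢ(yᵢ − βxᵢ)/9 − β/1 = 0, so β = Σxᵢyᵢ / (Σxᵢ² + σ²/τ²).
Σxᵢyᵢ = 4·4 + 4·6 + 2·(-1) = 38; Σxᵢ² = 36; σ²/τ² = 9.
β̂_MAP = 38 / (36 + 9) = 38/45 ≈ 0.844.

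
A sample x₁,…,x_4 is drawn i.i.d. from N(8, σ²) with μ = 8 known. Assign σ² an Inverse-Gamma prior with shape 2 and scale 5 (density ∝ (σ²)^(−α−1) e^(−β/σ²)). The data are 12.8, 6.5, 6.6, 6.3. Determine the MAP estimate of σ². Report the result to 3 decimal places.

σ̂²_MAP = 4.014

Sum of squared deviations about the known mean: SS = (12.8−8)² + (6.5−8)² + (6.6−8)² + (6.3−8)² = 30.14.
The Normal likelihood contributes (σ²)^(−n/2) exp(−SS/(2σ²)), so the posterior is Inverse-Gamma(α + n/2, β + SS/2) = Inverse-Gamma(4, 20.07).
The mode of Inverse-Gamma(a, b) is b/(a+1) = 20.07/5 ≈ 4.014.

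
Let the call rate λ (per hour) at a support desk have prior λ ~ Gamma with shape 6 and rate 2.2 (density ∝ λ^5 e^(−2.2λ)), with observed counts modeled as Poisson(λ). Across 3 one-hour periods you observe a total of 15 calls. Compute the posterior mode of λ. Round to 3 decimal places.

λ̂_MAP = 3.846

Σxᵢ = 15, n = 3.
Posterior ∝ λ^5e^(−2.2λ) · λ^15e^(−3λ) = λ^20e^(−5.2λ), i.e. Gamma(shape=21, rate=5.2).
The mode of a Gamma(a, b) with a ≥ 1 (shape–rate) is (a−1)/b = 20/5.2 ≈ 3.846.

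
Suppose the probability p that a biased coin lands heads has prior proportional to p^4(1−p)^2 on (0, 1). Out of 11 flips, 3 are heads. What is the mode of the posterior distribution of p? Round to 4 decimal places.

p̂_MAP = 0.4118

The prior density ∝ p^4(1−p)^2 is the kernel of Beta(5, 3).
Data: 3 successes in 11 trials. The binomial likelihood contributes p^3(1−p)^8, so the posterior is Beta(5+3, 3+8) = Beta(8, 11).
For Beta(a, b) with a, b > 1 the mode is (a−1)/(a+b−2) = 7/17 ≈ 0.4118.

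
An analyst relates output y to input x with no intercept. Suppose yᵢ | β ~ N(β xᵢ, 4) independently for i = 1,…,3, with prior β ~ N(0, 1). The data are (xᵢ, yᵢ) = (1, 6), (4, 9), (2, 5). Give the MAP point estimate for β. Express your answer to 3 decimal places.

β̂_MAP = 2.080

log p(β | y) = −Σ(yᵢ − βxᵢ)²/(2·4) − β²/(2·1) + const.
Setting the derivative to zero: Σxᵢ(yᵢ − βxᵢ)/4 − β/1 = 0, so β = Σxᵢyᵢ / (Σxᵢ² + σ²/τ²).
Σxᵢyᵢ = 1·6 + 4·9 + 2·5 = 52; Σxᵢ² = 21; σ²/τ² = 4.
β̂_MAP = 52 / (21 + 4) = 52/25 ≈ 2.080.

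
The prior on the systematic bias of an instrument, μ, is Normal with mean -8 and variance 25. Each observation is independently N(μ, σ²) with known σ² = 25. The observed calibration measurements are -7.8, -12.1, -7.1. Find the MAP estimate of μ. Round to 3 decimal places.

n = 3; x̄ = ((-7.8) + (-12.1) + (-7.1))/3 = -27/3 = -9.
For a Normal prior and Normal likelihood with known variance, the posterior is Normal; its mode equals its mean, the precision-weighted average.
Prior precision 1/σ₀² = 1/25 = 0.04; data precision n/σ² = 3/25 = 0.12.
μ̂ = (0.04·(-8) + 0.12·(-9)) / (0.04 + 0.12) = (-1.4)/0.16 = -8.750.

μ̂_MAP = -8.750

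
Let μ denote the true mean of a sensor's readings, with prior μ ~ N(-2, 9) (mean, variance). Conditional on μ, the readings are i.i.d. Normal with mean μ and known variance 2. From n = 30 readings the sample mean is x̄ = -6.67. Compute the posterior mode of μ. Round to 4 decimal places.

μ̂_MAP = -6.6357

n = 30, x̄ = -6.67.
For a Normal prior and Normal likelihood with known variance, the posterior is Normal; its mode equals its mean, the precision-weighted average.
Prior precision 1/σ₀² = 1/9; data precision n/σ² = 30/2 = 15.
μ̂ = ((1/9)·(-2) + 15·(-6.67)) / (1/9 + 15) = (-18049/180)/(136/9) = -18049/2720 ≈ -6.6357.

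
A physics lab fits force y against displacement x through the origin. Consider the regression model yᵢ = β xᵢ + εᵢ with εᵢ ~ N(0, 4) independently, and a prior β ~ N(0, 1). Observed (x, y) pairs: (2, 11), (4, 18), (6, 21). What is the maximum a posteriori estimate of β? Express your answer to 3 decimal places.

log p(β | y) = −Σ(yᵢ − βxᵢ)²/(2·4) − β²/(2·1) + const.
Setting the derivative to zero: Σxᵢ(yᵢ − βxᵢ)/4 − β/1 = 0, so β = Σxᵢyᵢ / (Σxᵢ² + σ²/τ²).
Σxᵢyᵢ = 2·11 + 4·18 + 6·21 = 220; Σxᵢ² = 56; σ²/τ² = 4.
β̂_MAP = 220 / (56 + 4) = 220/60 ≈ 3.667.

β̂_MAP = 3.667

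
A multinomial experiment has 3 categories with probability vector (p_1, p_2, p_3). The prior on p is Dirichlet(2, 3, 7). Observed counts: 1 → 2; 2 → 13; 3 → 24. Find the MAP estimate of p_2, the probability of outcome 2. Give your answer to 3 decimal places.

The posterior is Dirichlet(αᵢ + nᵢ) = Dirichlet(4, 16, 31).
For a Dirichlet(a₁,…,a_K) with all aᵢ > 1, the mode has j-th component (aⱼ − 1)/(Σaᵢ − K).
Here Σaᵢ = 51 and K = 3, so p_2 = (16 − 1)/(51 − 3) = 15/48 ≈ 0.313.

MAP estimate: 0.313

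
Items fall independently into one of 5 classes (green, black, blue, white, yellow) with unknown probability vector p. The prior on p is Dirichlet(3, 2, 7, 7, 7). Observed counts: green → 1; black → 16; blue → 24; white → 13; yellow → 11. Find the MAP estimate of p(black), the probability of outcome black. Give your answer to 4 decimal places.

The posterior is Dirichlet(αᵢ + nᵢ) = Dirichlet(4, 18, 31, 20, 18).
For a Dirichlet(a₁,…,a_K) with all aᵢ > 1, the mode has j-th component (aⱼ − 1)/(Σaᵢ − K).
Here Σaᵢ = 91 and K = 5, so p(black) = (18 − 1)/(91 − 5) = 17/86 ≈ 0.1977.

MAP estimate of p(black) = 0.1977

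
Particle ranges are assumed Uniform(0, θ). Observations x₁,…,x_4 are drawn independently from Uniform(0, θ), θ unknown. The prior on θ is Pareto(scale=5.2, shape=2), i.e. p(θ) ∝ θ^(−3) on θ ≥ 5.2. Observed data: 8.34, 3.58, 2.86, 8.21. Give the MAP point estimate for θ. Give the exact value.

θ̂_MAP = 8.34

The Uniform(0, θ) likelihood is θ^(−n) for θ ≥ max(xᵢ), zero otherwise. Here max(xᵢ) = 8.34.
Posterior ∝ θ^(−3) · θ^(−4) = θ^(−7) on θ ≥ max(5.2, 8.34) = 8.34.
This density is strictly decreasing in θ, so the posterior mode lies at the lower boundary of the support.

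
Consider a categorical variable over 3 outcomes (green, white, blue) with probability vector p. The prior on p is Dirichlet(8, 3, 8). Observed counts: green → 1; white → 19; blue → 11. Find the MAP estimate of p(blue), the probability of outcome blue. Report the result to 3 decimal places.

The posterior is Dirichlet(αᵢ + nᵢ) = Dirichlet(9, 22, 19).
For a Dirichlet(a₁,…,a_K) with all aᵢ > 1, the mode has j-th component (aⱼ − 1)/(Σaᵢ − K).
Here Σaᵢ = 50 and K = 3, so p(blue) = (19 − 1)/(50 − 3) = 18/47 ≈ 0.383.

MAP estimate of p(blue) = 0.383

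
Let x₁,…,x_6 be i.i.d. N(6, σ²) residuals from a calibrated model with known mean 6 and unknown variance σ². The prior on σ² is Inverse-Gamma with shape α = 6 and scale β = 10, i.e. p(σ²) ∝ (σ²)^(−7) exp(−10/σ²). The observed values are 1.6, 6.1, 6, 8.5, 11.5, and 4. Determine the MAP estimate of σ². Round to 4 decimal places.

σ̂²_MAP = 3.9935

Sum of squared deviations about the known mean: SS = (1.6−6)² + (6.1−6)² + (6−6)² + (8.5−6)² + (11.5−6)² + (4−6)² = 59.87.
The Normal likelihood contributes (σ²)^(−n/2) exp(−SS/(2σ²)), so the posterior is Inverse-Gamma(α + n/2, β + SS/2) = Inverse-Gamma(9, 39.935).
The mode of Inverse-Gamma(a, b) is b/(a+1) = 39.935/10 ≈ 3.9935.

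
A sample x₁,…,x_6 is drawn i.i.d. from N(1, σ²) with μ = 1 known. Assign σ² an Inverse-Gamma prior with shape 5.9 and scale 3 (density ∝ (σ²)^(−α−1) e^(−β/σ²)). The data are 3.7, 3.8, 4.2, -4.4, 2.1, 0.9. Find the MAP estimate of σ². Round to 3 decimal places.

Sum of squared deviations about the known mean: SS = (3.7−1)² + (3.8−1)² + (4.2−1)² + (-4.4−1)² + (2.1−1)² + (0.9−1)² = 55.75.
The Normal likelihood contributes (σ²)^(−n/2) exp(−SS/(2σ²)), so the posterior is Inverse-Gamma(α + n/2, β + SS/2) = Inverse-Gamma(8.9, 30.875).
The mode of Inverse-Gamma(a, b) is b/(a+1) = 30.875/9.9 ≈ 3.119.

σ̂²_MAP = 3.119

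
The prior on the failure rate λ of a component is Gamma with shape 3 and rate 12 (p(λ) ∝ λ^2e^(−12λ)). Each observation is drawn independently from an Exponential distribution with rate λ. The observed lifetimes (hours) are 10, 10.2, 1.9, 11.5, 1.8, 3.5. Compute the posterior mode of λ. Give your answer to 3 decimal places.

The Exponential(rate=λ) likelihood is ∝ λ^n e^(−λΣtᵢ). Here n = 6 and Σtᵢ = 10 + 10.2 + 1.9 + 11.5 + 1.8 + 3.5 = 38.9.
Posterior ∝ λ^2e^(−12λ) · λ^6e^(−38.9λ) = λ^8e^(−50.9λ), i.e. Gamma(9, 50.9).
Mode = (a−1)/b = 8/50.9 ≈ 0.157.

λ̂_MAP = 0.157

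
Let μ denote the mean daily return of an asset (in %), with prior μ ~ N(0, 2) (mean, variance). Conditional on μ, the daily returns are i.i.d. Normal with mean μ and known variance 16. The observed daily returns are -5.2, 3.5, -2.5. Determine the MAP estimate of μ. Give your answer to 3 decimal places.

n = 3; x̄ = ((-5.2) + 3.5 + (-2.5))/3 = -4.2/3 = -1.4.
For a Normal prior and Normal likelihood with known variance, the posterior is Normal; its mode equals its mean, the precision-weighted average.
Prior precision 1/σ₀² = 1/2 = 0.5; data precision n/σ² = 3/16 = 0.1875.
μ̂ = (0.5·0 + 0.1875·(-1.4)) / (0.5 + 0.1875) = (-0.2625)/0.6875 = -21/55 ≈ -0.382.

μ̂_MAP = -0.382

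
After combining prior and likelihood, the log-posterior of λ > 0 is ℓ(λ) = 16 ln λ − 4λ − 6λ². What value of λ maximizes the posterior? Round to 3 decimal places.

λ̂_MAP = 1.000

ℓ'(λ) = 16/λ − 4 − 12λ. Setting this to zero and multiplying by λ: 12λ² + 4λ − 16 = 0.
λ = (−4 + √(4² + 4·12·16)) / (2·12) = (−4 + √784) / 24 = (−4 + 28)/24 = 1.
ℓ''(λ) = −16/λ² − 12 < 0, confirming a maximum.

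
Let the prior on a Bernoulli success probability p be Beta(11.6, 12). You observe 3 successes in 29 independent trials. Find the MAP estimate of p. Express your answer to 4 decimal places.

Prior: Beta(11.6, 12).
Data: 3 successes in 29 trials. The binomial likelihood contributes p^3(1−p)^26, so the posterior is Beta(11.6+3, 12+26) = Beta(14.6, 38).
For Beta(a, b) with a, b > 1 the mode is (a−1)/(a+b−2) = 13.6/50.6 ≈ 0.2688.

p̂_MAP = 0.2688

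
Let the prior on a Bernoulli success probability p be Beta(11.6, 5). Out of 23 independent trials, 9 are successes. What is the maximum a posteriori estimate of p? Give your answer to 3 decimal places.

Prior: Beta(11.6, 5).
Data: 9 successes in 23 trials. The binomial likelihood contributes p^9(1−p)^14, so the posterior is Beta(11.6+9, 5+14) = Beta(20.6, 19).
For Beta(a, b) with a, b > 1 the mode is (a−1)/(a+b−2) = 19.6/37.6 ≈ 0.521.

p̂_MAP = 0.521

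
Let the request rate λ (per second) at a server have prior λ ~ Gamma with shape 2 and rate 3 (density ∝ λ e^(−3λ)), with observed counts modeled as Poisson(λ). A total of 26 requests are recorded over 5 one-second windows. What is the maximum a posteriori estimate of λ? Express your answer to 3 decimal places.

λ̂_MAP = 3.375

Σxᵢ = 26, n = 5.
Posterior ∝ λe^(−3λ) · λ^26e^(−5λ) = λ^27e^(−8λ), i.e. Gamma(shape=28, rate=8).
The mode of a Gamma(a, b) with a ≥ 1 (shape–rate) is (a−1)/b = 27/8 ≈ 3.375.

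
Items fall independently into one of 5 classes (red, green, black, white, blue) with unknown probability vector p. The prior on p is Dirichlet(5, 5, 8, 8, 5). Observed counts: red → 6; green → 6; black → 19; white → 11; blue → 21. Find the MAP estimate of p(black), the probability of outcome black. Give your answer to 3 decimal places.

MAP estimate of p(black) = 0.292

The posterior is Dirichlet(αᵢ + nᵢ) = Dirichlet(11, 11, 27, 19, 26).
For a Dirichlet(a₁,…,a_K) with all aᵢ > 1, the mode has j-th component (aⱼ − 1)/(Σaᵢ − K).
Here Σaᵢ = 94 and K = 5, so p(black) = (27 − 1)/(94 − 5) = 26/89 ≈ 0.292.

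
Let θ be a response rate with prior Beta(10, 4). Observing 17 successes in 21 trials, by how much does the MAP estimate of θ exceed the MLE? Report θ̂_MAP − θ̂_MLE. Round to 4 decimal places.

Posterior is Beta(27, 8); MAP = (27−1)/(35−2) = 26/33 ≈ 0.78788.
MLE ignores the prior: θ̂_MLE = k/n = 17/21 ≈ 0.80952.
Difference = 26/33 − 17/21 = -5/231 ≈ -0.0216.

MAP − MLE = -0.0216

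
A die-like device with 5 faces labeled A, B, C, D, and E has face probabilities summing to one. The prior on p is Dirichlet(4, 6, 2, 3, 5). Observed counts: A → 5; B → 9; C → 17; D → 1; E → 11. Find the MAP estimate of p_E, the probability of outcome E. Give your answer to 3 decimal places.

The posterior is Dirichlet(αᵢ + nᵢ) = Dirichlet(9, 15, 19, 4, 16).
For a Dirichlet(a₁,…,a_K) with all aᵢ > 1, the mode has j-th component (aⱼ − 1)/(Σaᵢ − K).
Here Σaᵢ = 63 and K = 5, so p_E = (16 − 1)/(63 − 5) = 15/58 ≈ 0.259.

MAP estimate of p_E = 0.259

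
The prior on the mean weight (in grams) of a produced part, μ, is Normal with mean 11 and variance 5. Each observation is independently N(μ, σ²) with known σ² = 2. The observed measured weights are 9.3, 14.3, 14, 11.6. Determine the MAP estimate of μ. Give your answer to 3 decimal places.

μ̂_MAP = 12.182

n = 4; x̄ = (9.3 + 14.3 + 14 + 11.6)/4 = 49.2/4 = 12.3.
For a Normal prior and Normal likelihood with known variance, the posterior is Normal; its mode equals its mean, the precision-weighted average.
Prior precision 1/σ₀² = 1/5 = 0.2; data precision n/σ² = 4/2 = 2.
μ̂ = (0.2·11 + 2·12.3) / (0.2 + 2) = 26.8/2.2 = 134/11 ≈ 12.182.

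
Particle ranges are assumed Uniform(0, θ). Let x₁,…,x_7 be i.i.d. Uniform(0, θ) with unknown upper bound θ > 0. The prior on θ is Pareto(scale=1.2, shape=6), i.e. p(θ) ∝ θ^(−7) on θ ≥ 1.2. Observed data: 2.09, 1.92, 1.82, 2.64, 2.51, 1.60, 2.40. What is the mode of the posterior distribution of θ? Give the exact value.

The Uniform(0, θ) likelihood is θ^(−n) for θ ≥ max(xᵢ), zero otherwise. Here max(xᵢ) = 2.64.
Posterior ∝ θ^(−7) · θ^(−7) = θ^(−14) on θ ≥ max(1.2, 2.64) = 2.64.
This density is strictly decreasing in θ, so the posterior mode lies at the lower boundary of the support.

θ̂_MAP = 2.64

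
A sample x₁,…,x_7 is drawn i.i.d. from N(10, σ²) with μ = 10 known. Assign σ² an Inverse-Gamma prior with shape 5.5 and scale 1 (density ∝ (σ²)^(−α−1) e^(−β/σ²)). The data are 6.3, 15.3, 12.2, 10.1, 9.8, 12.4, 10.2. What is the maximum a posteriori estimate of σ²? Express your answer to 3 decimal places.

Sum of squared deviations about the known mean: SS = (6.3−10)² + (15.3−10)² + (12.2−10)² + (10.1−10)² + (9.8−10)² + (12.4−10)² + (10.2−10)² = 52.47.
The Normal likelihood contributes (σ²)^(−n/2) exp(−SS/(2σ²)), so the posterior is Inverse-Gamma(α + n/2, β + SS/2) = Inverse-Gamma(9, 27.235).
The mode of Inverse-Gamma(a, b) is b/(a+1) = 27.235/10 ≈ 2.724.

σ̂²_MAP = 2.724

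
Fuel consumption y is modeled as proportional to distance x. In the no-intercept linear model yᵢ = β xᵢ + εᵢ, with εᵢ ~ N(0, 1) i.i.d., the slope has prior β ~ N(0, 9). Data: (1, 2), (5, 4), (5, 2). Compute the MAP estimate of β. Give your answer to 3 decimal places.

β̂_MAP = 0.626

log p(β | y) = −Σ(yᵢ − βxᵢ)²/(2·1) − β²/(2·9) + const.
Setting the derivative to zero: Σxᵢ(yᵢ − βxᵢ)/1 − β/9 = 0, so β = Σxᵢyᵢ / (Σxᵢ² + σ²/τ²).
Σxᵢyᵢ = 1·2 + 5·4 + 5·2 = 32; Σxᵢ² = 51; σ²/τ² = 1/9.
β̂_MAP = 32 / (51 + 1/9) = 32/(460/9) = 72/115 ≈ 0.626.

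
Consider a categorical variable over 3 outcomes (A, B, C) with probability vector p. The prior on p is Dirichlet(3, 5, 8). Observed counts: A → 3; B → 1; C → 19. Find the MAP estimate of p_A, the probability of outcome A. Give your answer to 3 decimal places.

MAP estimate of p_A = 0.139

The posterior is Dirichlet(αᵢ + nᵢ) = Dirichlet(6, 6, 27).
For a Dirichlet(a₁,…,a_K) with all aᵢ > 1, the mode has j-th component (aⱼ − 1)/(Σaᵢ − K).
Here Σaᵢ = 39 and K = 3, so p_A = (6 − 1)/(39 − 3) = 5/36 ≈ 0.139.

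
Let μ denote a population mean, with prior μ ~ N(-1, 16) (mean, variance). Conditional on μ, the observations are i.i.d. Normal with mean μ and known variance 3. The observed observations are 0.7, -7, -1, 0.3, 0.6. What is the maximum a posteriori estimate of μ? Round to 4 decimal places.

μ̂_MAP = -1.2699

n = 5; x̄ = (0.7 + (-7) + (-1) + 0.3 + 0.6)/5 = -6.4/5 = -1.28.
For a Normal prior and Normal likelihood with known variance, the posterior is Normal; its mode equals its mean, the precision-weighted average.
Prior precision 1/σ₀² = 1/16 = 0.0625; data precision n/σ² = 5/3.
μ̂ = (0.0625·(-1) + (5/3)·(-1.28)) / (0.0625 + 5/3) = (-527/240)/(83/48) = -527/415 ≈ -1.2699.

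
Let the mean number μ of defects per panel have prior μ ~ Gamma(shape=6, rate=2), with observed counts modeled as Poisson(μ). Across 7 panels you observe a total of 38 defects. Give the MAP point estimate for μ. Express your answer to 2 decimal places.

Σxᵢ = 38, n = 7.
Posterior ∝ μ^5e^(−2μ) · μ^38e^(−7μ) = μ^43e^(−9μ), i.e. Gamma(shape=44, rate=9).
The mode of a Gamma(a, b) with a ≥ 1 (shape–rate) is (a−1)/b = 43/9 ≈ 4.78.

μ̂_MAP = 4.78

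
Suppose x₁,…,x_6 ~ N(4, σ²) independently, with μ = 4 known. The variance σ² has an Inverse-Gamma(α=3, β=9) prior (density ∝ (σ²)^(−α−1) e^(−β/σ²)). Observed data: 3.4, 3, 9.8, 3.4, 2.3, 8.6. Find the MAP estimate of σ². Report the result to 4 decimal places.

σ̂²_MAP = 5.5293

Sum of squared deviations about the known mean: SS = (3.4−4)² + (3−4)² + (9.8−4)² + (3.4−4)² + (2.3−4)² + (8.6−4)² = 59.41.
The Normal likelihood contributes (σ²)^(−n/2) exp(−SS/(2σ²)), so the posterior is Inverse-Gamma(α + n/2, β + SS/2) = Inverse-Gamma(6, 38.705).
The mode of Inverse-Gamma(a, b) is b/(a+1) = 38.705/7 ≈ 5.5293.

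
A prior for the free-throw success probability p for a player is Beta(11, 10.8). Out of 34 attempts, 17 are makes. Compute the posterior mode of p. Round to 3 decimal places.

p̂_MAP = 0.502

Prior: Beta(11, 10.8).
Data: 17 successes in 34 trials. The binomial likelihood contributes p^17(1−p)^17, so the posterior is Beta(11+17, 10.8+17) = Beta(28, 27.8).
For Beta(a, b) with a, b > 1 the mode is (a−1)/(a+b−2) = 27/53.8 ≈ 0.502.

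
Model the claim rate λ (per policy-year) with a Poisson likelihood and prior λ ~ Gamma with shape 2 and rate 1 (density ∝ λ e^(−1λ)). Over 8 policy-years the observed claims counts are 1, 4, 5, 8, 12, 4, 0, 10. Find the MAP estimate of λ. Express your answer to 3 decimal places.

Σxᵢ = 1+4+5+8+12+4+0+10 = 44, with n = 8.
Posterior ∝ λe^(−1λ) · λ^44e^(−8λ) = λ^45e^(−9λ), i.e. Gamma(shape=46, rate=9).
The mode of a Gamma(a, b) with a ≥ 1 (shape–rate) is (a−1)/b = 45/9 ≈ 5.000.

λ̂_MAP = 5.000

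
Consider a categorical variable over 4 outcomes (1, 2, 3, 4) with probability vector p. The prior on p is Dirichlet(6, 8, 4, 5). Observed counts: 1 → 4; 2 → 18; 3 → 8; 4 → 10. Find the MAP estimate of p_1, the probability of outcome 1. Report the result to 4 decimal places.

The posterior is Dirichlet(αᵢ + nᵢ) = Dirichlet(10, 26, 12, 15).
For a Dirichlet(a₁,…,a_K) with all aᵢ > 1, the mode has j-th component (aⱼ − 1)/(Σaᵢ − K).
Here Σaᵢ = 63 and K = 4, so p_1 = (10 − 1)/(63 − 4) = 9/59 ≈ 0.1525.

MAP estimate: 0.1525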